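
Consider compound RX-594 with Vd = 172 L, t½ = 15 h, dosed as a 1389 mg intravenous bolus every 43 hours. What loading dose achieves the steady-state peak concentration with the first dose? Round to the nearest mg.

1610 mg

f = (1/2)^(43/15) ≈ 0.137103; accumulation ratio R = 1/(1−f) ≈ 1.15889.
Loading dose to hit Cmax,ss on first dose: D_load = D_maint·R ≈ 1389 × 1.15889 ≈ 1609.70 mg.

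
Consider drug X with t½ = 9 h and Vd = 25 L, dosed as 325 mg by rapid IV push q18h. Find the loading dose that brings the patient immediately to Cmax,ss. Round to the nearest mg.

433 mg

f = (1/2)^(18/9) ≈ 0.250000; accumulation ratio R = 1/(1−f) ≈ 1.33333.
Loading dose to hit Cmax,ss on first dose: D_load = D_maint·R ≈ 325 × 1.33333 ≈ 433.33 mg.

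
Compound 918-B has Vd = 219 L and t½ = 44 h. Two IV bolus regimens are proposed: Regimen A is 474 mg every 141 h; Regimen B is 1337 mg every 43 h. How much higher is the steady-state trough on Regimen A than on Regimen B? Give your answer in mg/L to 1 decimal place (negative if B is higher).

Regimen A: f = (1/2)^(141/44) ≈ 0.1085; Cmin,ss = (474/219)·f/(1−f) ≈ 0.263 mg/L.
Regimen B: f = (1/2)^(43/44) ≈ 0.5079; Cmin,ss = (1337/219)·f/(1−f) ≈ 6.301 mg/L.
Difference ≈ 0.263 − 6.301 ≈ -6.038 mg/L.

-6.0 mg/L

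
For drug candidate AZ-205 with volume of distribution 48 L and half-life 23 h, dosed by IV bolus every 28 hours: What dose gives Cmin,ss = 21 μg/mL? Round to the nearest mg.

τ/t½ = 28/23 ≈ 1.2174, so f = (1/2)^(28/23) ≈ 0.430060.
Cmin,ss = (D/Vd)·f/(1−f), so D = Cmin,ss·Vd·(1−f)/f.
D = 21 × 48 × (1−f)/f ≈ 21 × 48 × 1.32526 ≈ 1335.86 mg.

1336 mg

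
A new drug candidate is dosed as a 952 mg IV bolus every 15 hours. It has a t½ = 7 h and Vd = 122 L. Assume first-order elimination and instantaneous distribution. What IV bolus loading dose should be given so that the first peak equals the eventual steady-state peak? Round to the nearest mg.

f = (1/2)^(15/7) ≈ 0.226431; accumulation ratio R = 1/(1−f) ≈ 1.29271.
Loading dose to hit Cmax,ss on first dose: D_load = D_maint·R ≈ 952 × 1.29271 ≈ 1230.66 mg.

1231 mg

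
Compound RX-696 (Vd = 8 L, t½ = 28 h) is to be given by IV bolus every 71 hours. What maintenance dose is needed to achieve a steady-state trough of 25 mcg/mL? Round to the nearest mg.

τ/t½ = 71/28 ≈ 2.5357, so f = (1/2)^(71/28) ≈ 0.172454.
Cmin,ss = (D/Vd)·f/(1−f), so D = Cmin,ss·Vd·(1−f)/f.
D = 25 × 8 × (1−f)/f ≈ 25 × 8 × 4.79865 ≈ 959.73 mg.

960 mg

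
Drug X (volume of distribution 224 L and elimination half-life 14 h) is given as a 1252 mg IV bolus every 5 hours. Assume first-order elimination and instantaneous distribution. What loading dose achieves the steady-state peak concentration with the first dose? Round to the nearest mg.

5709 mg

f = (1/2)^(5/14) ≈ 0.780709; accumulation ratio R = 1/(1−f) ≈ 4.56015.
Loading dose to hit Cmax,ss on first dose: D_load = D_maint·R ≈ 1252 × 4.56015 ≈ 5709.31 mg.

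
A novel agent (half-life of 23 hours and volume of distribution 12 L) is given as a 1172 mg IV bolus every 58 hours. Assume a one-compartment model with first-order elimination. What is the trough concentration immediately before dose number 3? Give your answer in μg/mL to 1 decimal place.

20.0 μg/mL

f = (1/2)^(τ/t½) = (1/2)^(58/23) ≈ 0.1741.
C₀ = D/Vd = 1172/12 ≈ 97.667 μg/mL.
Before the 3rd dose, 2 doses have been given. Superposition: Cmin = C₀·(f + f²).
≈ 97.667 × (0.1741 + 0.0303) ≈ 97.667 × 0.2044 ≈ 19.963 μg/mL.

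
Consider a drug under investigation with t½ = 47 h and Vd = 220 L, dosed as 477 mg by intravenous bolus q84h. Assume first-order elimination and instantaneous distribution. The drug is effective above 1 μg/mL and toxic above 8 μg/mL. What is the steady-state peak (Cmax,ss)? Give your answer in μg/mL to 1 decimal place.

3.1 μg/mL

k = ln2/t½ = ln2/47 ≈ 0.014748 h⁻¹; fraction remaining f = e^(−kτ) = e^(−0.014748×84) ≈ 0.2897.
At steady state, accumulation factor R = 1/(1 − e^(−kτ)) ≈ 1.4079.
Single-dose peak C₀ = D/Vd = 477/220 ≈ 2.168 μg/mL.
Steady-state peak Cmax,ss = C₀·R ≈ 2.168 × 1.4079 ≈ 3.052 μg/mL.
Peak 3.1 μg/mL vs MTC 8 μg/mL: below toxic threshold.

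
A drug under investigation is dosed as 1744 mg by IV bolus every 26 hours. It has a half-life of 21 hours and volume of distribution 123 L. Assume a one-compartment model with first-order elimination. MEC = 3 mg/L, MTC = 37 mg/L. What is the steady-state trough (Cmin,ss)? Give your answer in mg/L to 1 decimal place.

10.4 mg/L

k = ln2/t½ = ln2/21 ≈ 0.033007 h⁻¹; fraction remaining f = e^(−kτ) = e^(−0.033007×26) ≈ 0.4239.
Single-dose peak C₀ = D/Vd = 1744/123 ≈ 14.179 mg/L.
Steady-state trough Cmin,ss = C₀·f/(1−f) ≈ 14.179 × 0.4239/0.5761 ≈ 10.433 mg/L.
Trough 10.4 mg/L vs MEC 3 mg/L: adequate.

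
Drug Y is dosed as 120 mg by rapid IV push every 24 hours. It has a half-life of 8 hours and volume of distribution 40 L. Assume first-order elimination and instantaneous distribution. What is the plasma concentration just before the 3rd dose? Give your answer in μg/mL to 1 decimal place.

0.4 μg/mL

f = (1/2)^(τ/t½) = (1/2)^(24/8) ≈ 0.1250.
C₀ = D/Vd = 120/40 ≈ 3.000 μg/mL.
Before the 3rd dose, 2 doses have been given. Superposition: Cmin = C₀·(f + f²).
≈ 3.000 × (0.1250 + 0.0156) ≈ 3.000 × 0.1406 ≈ 0.422 μg/mL.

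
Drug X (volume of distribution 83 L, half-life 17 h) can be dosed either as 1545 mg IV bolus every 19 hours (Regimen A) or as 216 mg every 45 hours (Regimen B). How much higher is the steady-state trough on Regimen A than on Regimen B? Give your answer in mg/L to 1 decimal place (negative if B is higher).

Regimen A: f = (1/2)^(19/17) ≈ 0.4608; Cmin,ss = (1545/83)·f/(1−f) ≈ 15.908 mg/L.
Regimen B: f = (1/2)^(45/17) ≈ 0.1596; Cmin,ss = (216/83)·f/(1−f) ≈ 0.494 mg/L.
Difference ≈ 15.908 − 0.494 ≈ 15.414 mg/L.

15.4 mg/L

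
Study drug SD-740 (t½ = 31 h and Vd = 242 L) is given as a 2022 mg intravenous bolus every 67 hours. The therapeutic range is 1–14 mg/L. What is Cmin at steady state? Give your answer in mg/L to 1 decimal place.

2.4 mg/L

k = ln2/t½ = ln2/31 ≈ 0.022360 h⁻¹; fraction remaining f = e^(−kτ) = e^(−0.022360×67) ≈ 0.2236.
Each bolus raises the concentration by D/Vd = 2022/242 ≈ 8.355 mg/L.
Steady-state trough Cmin,ss = C₀·f/(1−f) ≈ 8.355 × 0.2236/0.7764 ≈ 2.406 mg/L.
Trough 2.4 mg/L vs MEC 1 mg/L: adequate.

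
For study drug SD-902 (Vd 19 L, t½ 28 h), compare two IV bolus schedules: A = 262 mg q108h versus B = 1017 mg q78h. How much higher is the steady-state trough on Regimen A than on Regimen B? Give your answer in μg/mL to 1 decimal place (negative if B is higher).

-8.1 μg/mL

Regimen A: f = (1/2)^(108/28) ≈ 0.0690; Cmin,ss = (262/19)·f/(1−f) ≈ 1.022 μg/mL.
Regimen B: f = (1/2)^(78/28) ≈ 0.1450; Cmin,ss = (1017/19)·f/(1−f) ≈ 9.078 μg/mL.
Difference ≈ 1.022 − 9.078 ≈ -8.056 μg/mL.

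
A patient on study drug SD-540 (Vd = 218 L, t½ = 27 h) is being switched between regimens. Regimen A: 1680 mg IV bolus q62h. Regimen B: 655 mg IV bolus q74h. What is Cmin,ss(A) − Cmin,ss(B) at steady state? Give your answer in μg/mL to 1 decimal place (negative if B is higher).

1.4 μg/mL

Regimen A: f = (1/2)^(62/27) ≈ 0.2036; Cmin,ss = (1680/218)·f/(1−f) ≈ 1.970 μg/mL.
Regimen B: f = (1/2)^(74/27) ≈ 0.1496; Cmin,ss = (655/218)·f/(1−f) ≈ 0.529 μg/mL.
Difference ≈ 1.970 − 0.529 ≈ 1.441 μg/mL.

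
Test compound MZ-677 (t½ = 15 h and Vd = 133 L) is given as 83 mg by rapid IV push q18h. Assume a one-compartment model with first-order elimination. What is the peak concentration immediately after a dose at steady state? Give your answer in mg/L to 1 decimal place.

τ/t½ = 18/15 ≈ 1.2, so fraction remaining f = (1/2)^(18/15) ≈ 0.4353.
Accumulation ratio R = 1/(1 − f) ≈ 1/0.5647 ≈ 1.7709.
Each bolus raises the concentration by D/Vd = 83/133 ≈ 0.624 mg/L.
Steady-state peak Cmax,ss = C₀·R ≈ 0.624 × 1.7709 ≈ 1.105 mg/L.

1.1 mg/L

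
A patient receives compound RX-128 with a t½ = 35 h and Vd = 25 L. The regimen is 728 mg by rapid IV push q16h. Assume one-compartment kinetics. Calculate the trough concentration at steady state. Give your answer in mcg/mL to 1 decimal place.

78.1 mcg/mL

τ/t½ = 16/35 ≈ 0.45714, so fraction remaining f = (1/2)^(16/35) ≈ 0.7284.
Accumulation ratio R = 1/(1 − f) ≈ 1/0.2716 ≈ 3.6819.
Each bolus raises the concentration by D/Vd = 728/25 ≈ 29.120 mcg/mL.
Cmax,ss = C₀/(1 − f) ≈ 29.120/0.2716 ≈ 107.216 mcg/mL.
Steady-state trough Cmin,ss = Cmax,ss·f ≈ 107.216 × 0.7284 ≈ 78.096 mcg/mL.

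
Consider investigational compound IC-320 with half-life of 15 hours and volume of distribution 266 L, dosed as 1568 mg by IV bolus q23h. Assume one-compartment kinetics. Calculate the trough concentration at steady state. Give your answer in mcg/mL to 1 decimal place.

Over one 23-h interval, 23/15 ≈ 1.5333 half-lives elapse, leaving f ≈ 0.3455 of each dose.
Accumulation ratio R = 1/(1 − f) ≈ 1/0.6545 ≈ 1.5279.
Single-dose peak C₀ = D/Vd = 1568/266 ≈ 5.895 mcg/mL.
Steady-state peak Cmax,ss = C₀·R ≈ 5.895 × 1.5279 ≈ 9.007 mcg/mL.
Steady-state trough Cmin,ss = Cmax,ss·f ≈ 9.007 × 0.3455 ≈ 3.112 mcg/mL.

3.1 mcg/mL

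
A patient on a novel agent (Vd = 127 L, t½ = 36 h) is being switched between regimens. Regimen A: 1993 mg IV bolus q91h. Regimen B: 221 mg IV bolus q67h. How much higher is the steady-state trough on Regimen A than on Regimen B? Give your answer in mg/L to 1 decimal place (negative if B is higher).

2.6 mg/L

Regimen A: f = (1/2)^(91/36) ≈ 0.1734; Cmin,ss = (1993/127)·f/(1−f) ≈ 3.292 mg/L.
Regimen B: f = (1/2)^(67/36) ≈ 0.2753; Cmin,ss = (221/127)·f/(1−f) ≈ 0.661 mg/L.
Difference ≈ 3.292 − 0.661 ≈ 2.631 mg/L.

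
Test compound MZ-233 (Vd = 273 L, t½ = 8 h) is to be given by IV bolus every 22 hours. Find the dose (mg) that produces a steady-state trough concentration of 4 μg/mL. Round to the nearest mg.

6254 mg

τ/t½ = 22/8 ≈ 2.75, so f = (1/2)^(22/8) ≈ 0.148651.
Cmin,ss = (D/Vd)·f/(1−f), so D = Cmin,ss·Vd·(1−f)/f.
D = 4 × 273 × (1−f)/f ≈ 4 × 273 × 5.72717 ≈ 6254.07 mg.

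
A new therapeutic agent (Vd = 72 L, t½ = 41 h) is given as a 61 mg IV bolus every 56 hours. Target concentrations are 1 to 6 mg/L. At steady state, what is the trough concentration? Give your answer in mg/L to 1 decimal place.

0.5 mg/L

τ/t½ = 56/41 ≈ 1.3659, so fraction remaining f = (1/2)^(56/41) ≈ 0.3880.
At steady state, accumulation factor R = 1/(1 − e^(−kτ)) ≈ 1.6340.
Each bolus raises the concentration by D/Vd = 61/72 ≈ 0.847 mg/L.
Steady-state peak Cmax,ss = C₀·R ≈ 0.847 × 1.6340 ≈ 1.384 mg/L.
One interval later, Cmin,ss = Cmax,ss·e^(−kτ) ≈ 1.384 × 0.3880 ≈ 0.537 mg/L.
Trough 0.5 mg/L vs MEC 1 mg/L: subtherapeutic.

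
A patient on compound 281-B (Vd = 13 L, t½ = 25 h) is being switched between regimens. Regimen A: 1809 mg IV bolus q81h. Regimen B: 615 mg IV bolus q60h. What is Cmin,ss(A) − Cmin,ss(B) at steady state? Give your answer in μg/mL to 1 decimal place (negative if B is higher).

Regimen A: f = (1/2)^(81/25) ≈ 0.1058; Cmin,ss = (1809/13)·f/(1−f) ≈ 16.464 μg/mL.
Regimen B: f = (1/2)^(60/25) ≈ 0.1895; Cmin,ss = (615/13)·f/(1−f) ≈ 11.061 μg/mL.
Difference ≈ 16.464 − 11.061 ≈ 5.403 μg/mL.

5.4 μg/mL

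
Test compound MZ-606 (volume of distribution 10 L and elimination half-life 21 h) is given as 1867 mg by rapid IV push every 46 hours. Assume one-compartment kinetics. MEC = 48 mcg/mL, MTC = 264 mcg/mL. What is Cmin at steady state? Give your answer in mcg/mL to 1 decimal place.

52.4 mcg/mL

k = ln2/t½ = ln2/21 ≈ 0.033007 h⁻¹; fraction remaining f = e^(−kτ) = e^(−0.033007×46) ≈ 0.2191.
Accumulation ratio R = 1/(1 − f) ≈ 1/0.7809 ≈ 1.2806.
Single-dose peak C₀ = D/Vd = 1867/10 ≈ 186.700 mcg/mL.
Cmax,ss = C₀/(1 − f) ≈ 186.700/0.7809 ≈ 239.083 mcg/mL.
One interval later, Cmin,ss = Cmax,ss·e^(−kτ) ≈ 239.083 × 0.2191 ≈ 52.383 mcg/mL.
Trough 52.4 mcg/mL vs MEC 48 mcg/mL: adequate.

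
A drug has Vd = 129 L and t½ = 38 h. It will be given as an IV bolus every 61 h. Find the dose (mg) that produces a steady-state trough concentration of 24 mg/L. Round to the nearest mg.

6324 mg

τ/t½ = 61/38 ≈ 1.6053, so f = (1/2)^(61/38) ≈ 0.328676.
Cmin,ss = (D/Vd)·f/(1−f), so D = Cmin,ss·Vd·(1−f)/f.
D = 24 × 129 × (1−f)/f ≈ 24 × 129 × 2.04251 ≈ 6323.61 mg.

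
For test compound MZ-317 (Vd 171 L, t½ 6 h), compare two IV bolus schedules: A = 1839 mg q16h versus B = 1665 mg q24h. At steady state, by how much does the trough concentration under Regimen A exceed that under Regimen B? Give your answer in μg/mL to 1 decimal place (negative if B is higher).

Regimen A: f = (1/2)^(16/6) ≈ 0.1575; Cmin,ss = (1839/171)·f/(1−f) ≈ 2.010 μg/mL.
Regimen B: f = (1/2)^(24/6) ≈ 0.0625; Cmin,ss = (1665/171)·f/(1−f) ≈ 0.649 μg/mL.
Difference ≈ 2.010 − 0.649 ≈ 1.361 μg/mL.

1.4 μg/mL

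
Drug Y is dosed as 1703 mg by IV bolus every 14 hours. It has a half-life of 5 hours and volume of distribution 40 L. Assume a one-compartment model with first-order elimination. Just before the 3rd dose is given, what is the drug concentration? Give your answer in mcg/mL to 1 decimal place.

f = (1/2)^(τ/t½) = (1/2)^(14/5) ≈ 0.1436.
C₀ = D/Vd = 1703/40 ≈ 42.575 mcg/mL.
Before the 3rd dose, 2 doses have been given. Superposition: Cmin = C₀·(f + f²).
≈ 42.575 × (0.1436 + 0.0206) ≈ 42.575 × 0.1642 ≈ 6.991 mcg/mL.

7.0 mcg/mL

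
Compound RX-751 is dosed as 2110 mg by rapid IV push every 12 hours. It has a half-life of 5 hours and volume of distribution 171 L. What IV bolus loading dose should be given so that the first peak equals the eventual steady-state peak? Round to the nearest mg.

2603 mg

f = (1/2)^(12/5) ≈ 0.189465; accumulation ratio R = 1/(1−f) ≈ 1.23375.
Loading dose to hit Cmax,ss on first dose: D_load = D_maint·R ≈ 2110 × 1.23375 ≈ 2603.21 mg.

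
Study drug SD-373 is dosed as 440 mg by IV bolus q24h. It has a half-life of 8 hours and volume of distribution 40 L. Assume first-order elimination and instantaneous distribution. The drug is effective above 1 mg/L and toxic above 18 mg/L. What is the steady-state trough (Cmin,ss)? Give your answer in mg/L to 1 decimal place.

τ = 24 h = 3 half-lives, so f = (1/2)^3 = 0.125.
At steady state, R = 1/(1 − 0.125) = 8/7.
Single-dose peak C₀ = D/Vd = 440/40 = 11 mg/L.
Steady-state peak Cmax,ss = C₀·R = 11 × 8/7 ≈ 12.571 mg/L.
Steady-state trough Cmin,ss = Cmax,ss·f ≈ 12.571 × 0.125 ≈ 1.571 mg/L.
Trough 1.6 mg/L vs MEC 1 mg/L: adequate.

1.6 mg/L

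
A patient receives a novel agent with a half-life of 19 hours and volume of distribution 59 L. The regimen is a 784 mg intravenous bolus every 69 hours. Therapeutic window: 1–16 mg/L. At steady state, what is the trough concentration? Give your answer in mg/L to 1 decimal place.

1.2 mg/L

k = ln2/t½ = ln2/19 ≈ 0.036481 h⁻¹; fraction remaining f = e^(−kτ) = e^(−0.036481×69) ≈ 0.0807.
Single-dose peak C₀ = D/Vd = 784/59 ≈ 13.288 mg/L.
Steady-state trough Cmin,ss = C₀·f/(1−f) ≈ 13.288 × 0.0807/0.9193 ≈ 1.166 mg/L.
Trough 1.2 mg/L vs MEC 1 mg/L: adequate.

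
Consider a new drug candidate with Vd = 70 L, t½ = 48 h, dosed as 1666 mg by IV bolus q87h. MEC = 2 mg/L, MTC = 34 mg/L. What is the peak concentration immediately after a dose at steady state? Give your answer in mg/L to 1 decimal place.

33.3 mg/L

k = ln2/t½ = ln2/48 ≈ 0.014441 h⁻¹; fraction remaining f = e^(−kτ) = e^(−0.014441×87) ≈ 0.2847.
At steady state, accumulation factor R = 1/(1 − e^(−kτ)) ≈ 1.3980.
Each bolus raises the concentration by D/Vd = 1666/70 ≈ 23.800 mg/L.
Steady-state peak Cmax,ss = C₀·R ≈ 23.800 × 1.3980 ≈ 33.272 mg/L.
Peak 33.3 mg/L vs MTC 34 mg/L: below toxic threshold.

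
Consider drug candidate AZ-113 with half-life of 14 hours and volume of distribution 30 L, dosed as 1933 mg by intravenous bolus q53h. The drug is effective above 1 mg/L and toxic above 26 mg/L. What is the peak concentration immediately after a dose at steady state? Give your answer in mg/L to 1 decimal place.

69.5 mg/L

k = ln2/t½ = ln2/14 ≈ 0.049511 h⁻¹; fraction remaining f = e^(−kτ) = e^(−0.049511×53) ≈ 0.0725.
At steady state, accumulation factor R = 1/(1 − e^(−kτ)) ≈ 1.0782.
Single-dose peak C₀ = D/Vd = 1933/30 ≈ 64.433 mg/L.
Steady-state peak Cmax,ss = C₀·R ≈ 64.433 × 1.0782 ≈ 69.472 mg/L.
Peak 69.5 mg/L vs MTC 26 mg/L: exceeds toxic threshold.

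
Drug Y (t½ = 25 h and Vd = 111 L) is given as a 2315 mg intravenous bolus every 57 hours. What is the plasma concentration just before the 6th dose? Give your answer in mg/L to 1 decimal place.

f = (1/2)^(τ/t½) = (1/2)^(57/25) ≈ 0.2059.
C₀ = D/Vd = 2315/111 ≈ 20.856 mg/L.
Before the 6th dose, 5 doses have been given. Superposition: Cmin = C₀·(f + f² + … + f^5).
≈ 20.856 × (0.2059 + 0.0424 + 0.0087 + 0.0018 + 0.0004) ≈ 20.856 × 0.2592 ≈ 5.406 mg/L.

5.4 mg/L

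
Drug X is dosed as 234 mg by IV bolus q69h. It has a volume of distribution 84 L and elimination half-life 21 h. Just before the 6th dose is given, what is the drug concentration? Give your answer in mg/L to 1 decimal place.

0.3 mg/L

f = (1/2)^(τ/t½) = (1/2)^(69/21) ≈ 0.1025.
C₀ = D/Vd = 234/84 ≈ 2.786 mg/L.
Before the 6th dose, 5 doses have been given. Superposition: Cmin = C₀·(f + f² + … + f^5).
≈ 2.786 × (0.1025 + 0.0105 + 0.0011 + 0.0001 + 0.0000) ≈ 2.786 × 0.1142 ≈ 0.318 mg/L.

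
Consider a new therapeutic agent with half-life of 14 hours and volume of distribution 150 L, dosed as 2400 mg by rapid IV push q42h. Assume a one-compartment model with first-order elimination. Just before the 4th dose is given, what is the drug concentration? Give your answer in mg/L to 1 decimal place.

f = (1/2)^(τ/t½) = (1/2)^(42/14) ≈ 0.1250.
C₀ = D/Vd = 2400/150 ≈ 16.000 mg/L.
Before the 4th dose, 3 doses have been given. Superposition: Cmin = C₀·(f + f² + … + f^3).
≈ 16.000 × (0.1250 + 0.0156 + 0.0020) ≈ 16.000 × 0.1426 ≈ 2.282 mg/L.

2.3 mg/L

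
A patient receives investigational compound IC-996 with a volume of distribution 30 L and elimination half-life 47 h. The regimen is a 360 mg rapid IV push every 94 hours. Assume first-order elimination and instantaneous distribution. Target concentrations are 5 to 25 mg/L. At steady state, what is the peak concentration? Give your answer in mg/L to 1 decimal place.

τ = 94 h = 2 half-lives, so f = (1/2)^2 = 0.25.
At steady state, R = 1/(1 − 0.25) = 4/3.
Single-dose peak C₀ = D/Vd = 360/30 = 12 mg/L.
Steady-state peak Cmax,ss = C₀·R = 12 × 4/3 ≈ 16.000 mg/L.
Peak 16.0 mg/L vs MTC 25 mg/L: below toxic threshold.

16.0 mg/L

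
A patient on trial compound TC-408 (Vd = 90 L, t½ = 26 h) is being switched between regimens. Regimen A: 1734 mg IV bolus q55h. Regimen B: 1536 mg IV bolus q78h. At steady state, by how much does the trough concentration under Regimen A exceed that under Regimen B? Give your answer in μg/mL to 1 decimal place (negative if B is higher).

3.3 μg/mL

Regimen A: f = (1/2)^(55/26) ≈ 0.2308; Cmin,ss = (1734/90)·f/(1−f) ≈ 5.781 μg/mL.
Regimen B: f = (1/2)^(78/26) ≈ 0.1250; Cmin,ss = (1536/90)·f/(1−f) ≈ 2.438 μg/mL.
Difference ≈ 5.781 − 2.438 ≈ 3.343 μg/mL.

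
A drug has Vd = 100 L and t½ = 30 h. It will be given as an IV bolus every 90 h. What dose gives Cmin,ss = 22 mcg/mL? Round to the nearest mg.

15400 mg

τ/t½ = 90/30 ≈ 3, so f = (1/2)^(90/30) ≈ 0.125000.
Cmin,ss = (D/Vd)·f/(1−f), so D = Cmin,ss·Vd·(1−f)/f.
D = 22 × 100 × (1−f)/f ≈ 22 × 100 × 7.00000 ≈ 15400.00 mg.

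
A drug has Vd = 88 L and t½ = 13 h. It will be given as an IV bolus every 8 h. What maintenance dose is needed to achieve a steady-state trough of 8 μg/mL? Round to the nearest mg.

τ/t½ = 8/13 ≈ 0.61538, so f = (1/2)^(8/13) ≈ 0.652756.
Cmin,ss = (D/Vd)·f/(1−f), so D = Cmin,ss·Vd·(1−f)/f.
D = 8 × 88 × (1−f)/f ≈ 8 × 88 × 0.53197 ≈ 374.51 mg.

375 mg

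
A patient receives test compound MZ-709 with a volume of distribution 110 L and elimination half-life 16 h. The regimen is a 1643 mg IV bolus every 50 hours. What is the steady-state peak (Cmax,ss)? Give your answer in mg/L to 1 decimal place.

16.9 mg/L

Over one 50-h interval, 50/16 ≈ 3.125 half-lives elapse, leaving f ≈ 0.1146 of each dose.
Accumulation ratio R = 1/(1 − f) ≈ 1/0.8854 ≈ 1.1294.
Single-dose peak C₀ = D/Vd = 1643/110 ≈ 14.936 mg/L.
Steady-state peak Cmax,ss = C₀·R ≈ 14.936 × 1.1294 ≈ 16.869 mg/L.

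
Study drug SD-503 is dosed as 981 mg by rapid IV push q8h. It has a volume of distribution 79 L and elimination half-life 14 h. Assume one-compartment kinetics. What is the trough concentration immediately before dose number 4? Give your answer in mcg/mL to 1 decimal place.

f = (1/2)^(τ/t½) = (1/2)^(8/14) ≈ 0.6730.
C₀ = D/Vd = 981/79 ≈ 12.418 mcg/mL.
Before the 4th dose, 3 doses have been given. Superposition: Cmin = C₀·(f + f² + … + f^3).
≈ 12.418 × (0.6730 + 0.4529 + 0.3048) ≈ 12.418 × 1.4307 ≈ 17.766 mcg/mL.

17.8 mcg/mL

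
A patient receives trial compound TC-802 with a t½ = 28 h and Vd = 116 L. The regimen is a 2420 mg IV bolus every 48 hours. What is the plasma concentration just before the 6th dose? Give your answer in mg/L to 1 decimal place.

9.1 mg/L

f = (1/2)^(τ/t½) = (1/2)^(48/28) ≈ 0.3048.
C₀ = D/Vd = 2420/116 ≈ 20.862 mg/L.
Before the 6th dose, 5 doses have been given. Superposition: Cmin = C₀·(f + f² + … + f^5).
≈ 20.862 × (0.3048 + 0.0929 + 0.0283 + 0.0086 + 0.0026) ≈ 20.862 × 0.4372 ≈ 9.121 mg/L.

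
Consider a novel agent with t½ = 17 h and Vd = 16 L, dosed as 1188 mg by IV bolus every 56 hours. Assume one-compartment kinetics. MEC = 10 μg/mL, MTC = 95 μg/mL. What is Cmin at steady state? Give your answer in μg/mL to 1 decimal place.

k = ln2/t½ = ln2/17 ≈ 0.040773 h⁻¹; fraction remaining f = e^(−kτ) = e^(−0.040773×56) ≈ 0.1019.
Single-dose peak C₀ = D/Vd = 1188/16 ≈ 74.250 μg/mL.
Steady-state trough Cmin,ss = C₀·f/(1−f) ≈ 74.250 × 0.1019/0.8981 ≈ 8.425 μg/mL.
Trough 8.4 μg/mL vs MEC 10 μg/mL: subtherapeutic.

8.4 μg/mL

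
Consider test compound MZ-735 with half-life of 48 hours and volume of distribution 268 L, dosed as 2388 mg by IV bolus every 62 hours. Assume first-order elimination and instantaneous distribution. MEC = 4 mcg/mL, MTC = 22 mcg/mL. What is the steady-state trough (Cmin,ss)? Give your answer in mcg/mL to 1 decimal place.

6.2 mcg/mL

τ/t½ = 62/48 ≈ 1.2917, so fraction remaining f = (1/2)^(62/48) ≈ 0.4085.
Accumulation ratio R = 1/(1 − f) ≈ 1/0.5915 ≈ 1.6906.
Single-dose peak C₀ = D/Vd = 2388/268 ≈ 8.910 mcg/mL.
Cmax,ss = C₀/(1 − f) ≈ 8.910/0.5915 ≈ 15.063 mcg/mL.
One interval later, Cmin,ss = Cmax,ss·e^(−kτ) ≈ 15.063 × 0.4085 ≈ 6.153 mcg/mL.
Trough 6.2 mcg/mL vs MEC 4 mcg/mL: adequate.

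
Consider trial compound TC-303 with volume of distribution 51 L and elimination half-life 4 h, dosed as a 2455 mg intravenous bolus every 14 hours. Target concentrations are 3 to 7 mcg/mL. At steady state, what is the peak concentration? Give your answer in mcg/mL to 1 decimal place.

τ/t½ = 14/4 ≈ 3.5, so fraction remaining f = (1/2)^(14/4) ≈ 0.0884.
At steady state, accumulation factor R = 1/(1 − e^(−kτ)) ≈ 1.0970.
Each bolus raises the concentration by D/Vd = 2455/51 ≈ 48.137 mcg/mL.
Steady-state peak Cmax,ss = C₀·R ≈ 48.137 × 1.0970 ≈ 52.806 mcg/mL.
Peak 52.8 mcg/mL vs MTC 7 mcg/mL: exceeds toxic threshold.

52.8 mcg/mL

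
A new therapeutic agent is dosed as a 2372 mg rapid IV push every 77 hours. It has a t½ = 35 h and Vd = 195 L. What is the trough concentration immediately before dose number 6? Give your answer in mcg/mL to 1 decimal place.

3.4 mcg/mL

f = (1/2)^(τ/t½) = (1/2)^(77/35) ≈ 0.2176.
C₀ = D/Vd = 2372/195 ≈ 12.164 mcg/mL.
Before the 6th dose, 5 doses have been given. Superposition: Cmin = C₀·(f + f² + … + f^5).
≈ 12.164 × (0.2176 + 0.0473 + 0.0103 + 0.0022 + 0.0005) ≈ 12.164 × 0.2779 ≈ 3.380 mcg/mL.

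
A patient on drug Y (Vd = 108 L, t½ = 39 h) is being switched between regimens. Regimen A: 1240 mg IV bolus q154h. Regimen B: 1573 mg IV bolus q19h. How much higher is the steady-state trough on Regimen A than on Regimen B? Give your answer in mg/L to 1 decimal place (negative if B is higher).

-35.5 mg/L

Regimen A: f = (1/2)^(154/39) ≈ 0.0648; Cmin,ss = (1240/108)·f/(1−f) ≈ 0.796 mg/L.
Regimen B: f = (1/2)^(19/39) ≈ 0.7134; Cmin,ss = (1573/108)·f/(1−f) ≈ 36.254 mg/L.
Difference ≈ 0.796 − 36.254 ≈ -35.458 mg/L.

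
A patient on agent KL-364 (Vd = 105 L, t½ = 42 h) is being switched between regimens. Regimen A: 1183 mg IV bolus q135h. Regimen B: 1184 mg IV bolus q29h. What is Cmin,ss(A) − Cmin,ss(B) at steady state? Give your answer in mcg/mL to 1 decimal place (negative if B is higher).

-17.0 mcg/mL

Regimen A: f = (1/2)^(135/42) ≈ 0.1077; Cmin,ss = (1183/105)·f/(1−f) ≈ 1.360 mcg/mL.
Regimen B: f = (1/2)^(29/42) ≈ 0.6196; Cmin,ss = (1184/105)·f/(1−f) ≈ 18.367 mcg/mL.
Difference ≈ 1.360 − 18.367 ≈ -17.007 mcg/mL.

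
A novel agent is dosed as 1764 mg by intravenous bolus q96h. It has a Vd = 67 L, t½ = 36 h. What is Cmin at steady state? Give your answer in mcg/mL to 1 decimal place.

τ/t½ = 96/36 ≈ 2.6667, so fraction remaining f = (1/2)^(96/36) ≈ 0.1575.
Each bolus raises the concentration by D/Vd = 1764/67 ≈ 26.328 mcg/mL.
Steady-state trough Cmin,ss = C₀·f/(1−f) ≈ 26.328 × 0.1575/0.8425 ≈ 4.922 mcg/mL.

4.9 mcg/mL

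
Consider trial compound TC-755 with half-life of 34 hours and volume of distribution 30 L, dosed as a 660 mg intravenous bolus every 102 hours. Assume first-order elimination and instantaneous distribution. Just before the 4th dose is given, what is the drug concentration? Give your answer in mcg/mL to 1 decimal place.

3.1 mcg/mL

f = (1/2)^(τ/t½) = (1/2)^(102/34) ≈ 0.1250.
C₀ = D/Vd = 660/30 ≈ 22.000 mcg/mL.
Before the 4th dose, 3 doses have been given. Superposition: Cmin = C₀·(f + f² + … + f^3).
≈ 22.000 × (0.1250 + 0.0156 + 0.0020) ≈ 22.000 × 0.1426 ≈ 3.137 mcg/mL.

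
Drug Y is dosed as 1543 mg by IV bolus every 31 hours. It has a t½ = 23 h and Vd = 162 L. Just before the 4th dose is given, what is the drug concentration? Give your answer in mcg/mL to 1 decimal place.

f = (1/2)^(τ/t½) = (1/2)^(31/23) ≈ 0.3929.
C₀ = D/Vd = 1543/162 ≈ 9.525 mcg/mL.
Before the 4th dose, 3 doses have been given. Superposition: Cmin = C₀·(f + f² + … + f^3).
≈ 9.525 × (0.3929 + 0.1544 + 0.0607) ≈ 9.525 × 0.6080 ≈ 5.791 mcg/mL.

5.8 mcg/mL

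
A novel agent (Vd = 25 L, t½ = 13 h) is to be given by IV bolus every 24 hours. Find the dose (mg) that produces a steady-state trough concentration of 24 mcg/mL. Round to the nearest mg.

τ/t½ = 24/13 ≈ 1.8462, so f = (1/2)^(24/13) ≈ 0.278133.
Cmin,ss = (D/Vd)·f/(1−f), so D = Cmin,ss·Vd·(1−f)/f.
D = 24 × 25 × (1−f)/f ≈ 24 × 25 × 2.59540 ≈ 1557.24 mg.

1557 mg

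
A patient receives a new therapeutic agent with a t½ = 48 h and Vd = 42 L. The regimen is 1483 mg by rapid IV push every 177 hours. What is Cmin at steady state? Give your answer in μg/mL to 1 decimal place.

k = ln2/t½ = ln2/48 ≈ 0.014441 h⁻¹; fraction remaining f = e^(−kτ) = e^(−0.014441×177) ≈ 0.0776.
At steady state, accumulation factor R = 1/(1 − e^(−kτ)) ≈ 1.0841.
Single-dose peak C₀ = D/Vd = 1483/42 ≈ 35.310 μg/mL.
Cmax,ss = C₀/(1 − f) ≈ 35.310/0.9224 ≈ 38.281 μg/mL.
Steady-state trough Cmin,ss = Cmax,ss·f ≈ 38.281 × 0.0776 ≈ 2.971 μg/mL.

3.0 μg/mL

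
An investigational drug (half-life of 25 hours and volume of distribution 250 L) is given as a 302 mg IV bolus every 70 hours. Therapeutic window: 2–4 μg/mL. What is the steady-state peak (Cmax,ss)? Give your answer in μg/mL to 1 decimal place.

1.4 μg/mL

τ/t½ = 70/25 ≈ 2.8, so fraction remaining f = (1/2)^(70/25) ≈ 0.1436.
At steady state, accumulation factor R = 1/(1 − e^(−kτ)) ≈ 1.1677.
Single-dose peak C₀ = D/Vd = 302/250 ≈ 1.208 μg/mL.
Steady-state peak Cmax,ss = C₀·R ≈ 1.208 × 1.1677 ≈ 1.411 μg/mL.
Peak 1.4 μg/mL vs MTC 4 μg/mL: below toxic threshold.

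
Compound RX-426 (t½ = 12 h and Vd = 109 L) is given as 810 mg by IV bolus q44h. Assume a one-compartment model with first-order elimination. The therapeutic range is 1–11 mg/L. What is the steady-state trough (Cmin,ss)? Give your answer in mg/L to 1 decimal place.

0.6 mg/L

Over one 44-h interval, 44/12 ≈ 3.6667 half-lives elapse, leaving f ≈ 0.0787 of each dose.
Each bolus raises the concentration by D/Vd = 810/109 ≈ 7.431 mg/L.
Steady-state trough Cmin,ss = C₀·f/(1−f) ≈ 7.431 × 0.0787/0.9213 ≈ 0.635 mg/L.
Trough 0.6 mg/L vs MEC 1 mg/L: subtherapeutic.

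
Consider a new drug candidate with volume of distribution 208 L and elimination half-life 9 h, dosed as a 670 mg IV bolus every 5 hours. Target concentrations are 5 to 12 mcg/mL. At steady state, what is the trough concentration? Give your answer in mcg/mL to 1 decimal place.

6.9 mcg/mL

τ/t½ = 5/9 ≈ 0.55556, so fraction remaining f = (1/2)^(5/9) ≈ 0.6804.
Each bolus raises the concentration by D/Vd = 670/208 ≈ 3.221 mcg/mL.
Steady-state trough Cmin,ss = C₀·f/(1−f) ≈ 3.221 × 0.6804/0.3196 ≈ 6.857 mcg/mL.
Trough 6.9 mcg/mL vs MEC 5 mcg/mL: adequate.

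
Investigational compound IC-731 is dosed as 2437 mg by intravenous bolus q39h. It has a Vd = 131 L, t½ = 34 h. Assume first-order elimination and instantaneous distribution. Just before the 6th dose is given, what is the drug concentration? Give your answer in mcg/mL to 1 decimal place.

f = (1/2)^(τ/t½) = (1/2)^(39/34) ≈ 0.4515.
C₀ = D/Vd = 2437/131 ≈ 18.603 mcg/mL.
Before the 6th dose, 5 doses have been given. Superposition: Cmin = C₀·(f + f² + … + f^5).
≈ 18.603 × (0.4515 + 0.2039 + 0.0920 + 0.0416 + 0.0188) ≈ 18.603 × 0.8078 ≈ 15.028 mcg/mL.

15.0 mcg/mL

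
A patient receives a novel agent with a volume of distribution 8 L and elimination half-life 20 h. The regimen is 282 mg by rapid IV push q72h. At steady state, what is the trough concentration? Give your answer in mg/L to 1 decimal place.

3.2 mg/L

τ/t½ = 72/20 ≈ 3.6, so fraction remaining f = (1/2)^(72/20) ≈ 0.0825.
Accumulation ratio R = 1/(1 − f) ≈ 1/0.9175 ≈ 1.0899.
Single-dose peak C₀ = D/Vd = 282/8 ≈ 35.250 mg/L.
Steady-state peak Cmax,ss = C₀·R ≈ 35.250 × 1.0899 ≈ 38.419 mg/L.
One interval later, Cmin,ss = Cmax,ss·e^(−kτ) ≈ 38.419 × 0.0825 ≈ 3.170 mg/L.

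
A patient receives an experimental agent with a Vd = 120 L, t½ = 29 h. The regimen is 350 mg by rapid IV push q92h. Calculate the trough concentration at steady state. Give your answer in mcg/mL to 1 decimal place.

τ/t½ = 92/29 ≈ 3.1724, so fraction remaining f = (1/2)^(92/29) ≈ 0.1109.
Accumulation ratio R = 1/(1 − f) ≈ 1/0.8891 ≈ 1.1247.
Single-dose peak C₀ = D/Vd = 350/120 ≈ 2.917 mcg/mL.
Steady-state peak Cmax,ss = C₀·R ≈ 2.917 × 1.1247 ≈ 3.281 mcg/mL.
One interval later, Cmin,ss = Cmax,ss·e^(−kτ) ≈ 3.281 × 0.1109 ≈ 0.364 mcg/mL.

0.4 mcg/mL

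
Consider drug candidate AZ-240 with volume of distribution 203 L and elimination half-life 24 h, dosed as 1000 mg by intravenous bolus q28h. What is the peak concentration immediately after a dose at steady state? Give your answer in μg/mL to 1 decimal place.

Over one 28-h interval, 28/24 ≈ 1.1667 half-lives elapse, leaving f ≈ 0.4454 of each dose.
Accumulation ratio R = 1/(1 − f) ≈ 1/0.5546 ≈ 1.8031.
Single-dose peak C₀ = D/Vd = 1000/203 ≈ 4.926 μg/mL.
Cmax,ss = C₀/(1 − f) ≈ 4.926/0.5546 ≈ 8.882 μg/mL.

8.9 μg/mL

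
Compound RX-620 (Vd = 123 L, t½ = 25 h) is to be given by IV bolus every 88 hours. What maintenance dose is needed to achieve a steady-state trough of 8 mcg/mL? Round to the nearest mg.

10304 mg

τ/t½ = 88/25 ≈ 3.52, so f = (1/2)^(88/25) ≈ 0.087171.
Cmin,ss = (D/Vd)·f/(1−f), so D = Cmin,ss·Vd·(1−f)/f.
D = 8 × 123 × (1−f)/f ≈ 8 × 123 × 10.47171 ≈ 10304.16 mg.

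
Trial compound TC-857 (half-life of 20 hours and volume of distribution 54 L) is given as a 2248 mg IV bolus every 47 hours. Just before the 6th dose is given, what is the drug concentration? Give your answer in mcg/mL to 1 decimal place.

10.2 mcg/mL

f = (1/2)^(τ/t½) = (1/2)^(47/20) ≈ 0.1961.
C₀ = D/Vd = 2248/54 ≈ 41.630 mcg/mL.
Before the 6th dose, 5 doses have been given. Superposition: Cmin = C₀·(f + f² + … + f^5).
≈ 41.630 × (0.1961 + 0.0385 + 0.0075 + 0.0015 + 0.0003) ≈ 41.630 × 0.2439 ≈ 10.154 mcg/mL.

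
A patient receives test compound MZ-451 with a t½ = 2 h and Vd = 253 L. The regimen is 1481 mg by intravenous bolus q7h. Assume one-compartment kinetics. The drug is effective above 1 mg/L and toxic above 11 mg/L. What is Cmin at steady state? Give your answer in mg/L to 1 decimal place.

0.6 mg/L

Over one 7-h interval, 7/2 ≈ 3.5 half-lives elapse, leaving f ≈ 0.0884 of each dose.
At steady state, accumulation factor R = 1/(1 − e^(−kτ)) ≈ 1.0970.
Each bolus raises the concentration by D/Vd = 1481/253 ≈ 5.854 mg/L.
Cmax,ss = C₀/(1 − f) ≈ 5.854/0.9116 ≈ 6.422 mg/L.
One interval later, Cmin,ss = Cmax,ss·e^(−kτ) ≈ 6.422 × 0.0884 ≈ 0.568 mg/L.
Trough 0.6 mg/L vs MEC 1 mg/L: subtherapeutic.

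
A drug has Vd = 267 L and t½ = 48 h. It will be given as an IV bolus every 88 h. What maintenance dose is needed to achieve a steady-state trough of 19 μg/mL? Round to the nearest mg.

13005 mg

τ/t½ = 88/48 ≈ 1.8333, so f = (1/2)^(88/48) ≈ 0.280616.
Cmin,ss = (D/Vd)·f/(1−f), so D = Cmin,ss·Vd·(1−f)/f.
D = 19 × 267 × (1−f)/f ≈ 19 × 267 × 2.56359 ≈ 13005.09 mg.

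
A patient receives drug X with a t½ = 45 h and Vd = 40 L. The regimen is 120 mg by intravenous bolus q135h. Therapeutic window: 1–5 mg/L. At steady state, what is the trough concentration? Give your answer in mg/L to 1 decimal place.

τ = 135 h = 3 half-lives, so f = (1/2)^3 = 0.125.
Accumulation ratio R = 1/(1 − f) = 1/0.875 = 8/7.
Single-dose peak C₀ = D/Vd = 120/40 = 3 mg/L.
Steady-state peak Cmax,ss = C₀·R = 3 × 8/7 ≈ 3.429 mg/L.
Steady-state trough Cmin,ss = Cmax,ss·f ≈ 3.429 × 0.125 ≈ 0.429 mg/L.
Trough 0.4 mg/L vs MEC 1 mg/L: subtherapeutic.

0.4 mg/L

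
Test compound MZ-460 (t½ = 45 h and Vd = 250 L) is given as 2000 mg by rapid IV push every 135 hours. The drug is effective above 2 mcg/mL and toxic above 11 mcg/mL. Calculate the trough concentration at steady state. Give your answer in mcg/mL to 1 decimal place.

1.1 mcg/mL

The dosing interval is 3 half-lives, so f = 2^(−3) = 0.125.
Accumulation ratio R = 1/(1 − f) = 1/0.875 = 8/7.
Single-dose peak C₀ = D/Vd = 2000/250 = 8 mcg/mL.
Steady-state peak Cmax,ss = C₀·R = 8 × 8/7 ≈ 9.143 mcg/mL.
Steady-state trough Cmin,ss = Cmax,ss·f ≈ 9.143 × 0.125 ≈ 1.143 mcg/mL.
Trough 1.1 mcg/mL vs MEC 2 mcg/mL: subtherapeutic.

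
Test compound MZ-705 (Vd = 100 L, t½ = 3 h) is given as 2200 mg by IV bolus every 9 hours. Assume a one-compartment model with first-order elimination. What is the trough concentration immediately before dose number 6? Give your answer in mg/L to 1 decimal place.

f = (1/2)^(τ/t½) = (1/2)^(9/3) ≈ 0.1250.
C₀ = D/Vd = 2200/100 ≈ 22.000 mg/L.
Before the 6th dose, 5 doses have been given. Superposition: Cmin = C₀·(f + f² + … + f^5).
≈ 22.000 × (0.1250 + 0.0156 + 0.0020 + 0.0002 + 0.0000) ≈ 22.000 × 0.1428 ≈ 3.142 mg/L.

3.1 mg/L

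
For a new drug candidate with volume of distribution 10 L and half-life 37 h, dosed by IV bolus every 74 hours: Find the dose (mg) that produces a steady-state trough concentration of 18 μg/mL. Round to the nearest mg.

τ/t½ = 74/37 ≈ 2, so f = (1/2)^(74/37) ≈ 0.250000.
Cmin,ss = (D/Vd)·f/(1−f), so D = Cmin,ss·Vd·(1−f)/f.
D = 18 × 10 × (1−f)/f ≈ 18 × 10 × 3.00000 ≈ 540.00 mg.

540 mg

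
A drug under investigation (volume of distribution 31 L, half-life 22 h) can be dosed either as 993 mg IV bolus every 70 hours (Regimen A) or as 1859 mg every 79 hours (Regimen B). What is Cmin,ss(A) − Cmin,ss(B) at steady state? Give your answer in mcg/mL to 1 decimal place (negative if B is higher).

-1.5 mcg/mL

Regimen A: f = (1/2)^(70/22) ≈ 0.1102; Cmin,ss = (993/31)·f/(1−f) ≈ 3.967 mcg/mL.
Regimen B: f = (1/2)^(79/22) ≈ 0.0830; Cmin,ss = (1859/31)·f/(1−f) ≈ 5.428 mcg/mL.
Difference ≈ 3.967 − 5.428 ≈ -1.461 mcg/mL.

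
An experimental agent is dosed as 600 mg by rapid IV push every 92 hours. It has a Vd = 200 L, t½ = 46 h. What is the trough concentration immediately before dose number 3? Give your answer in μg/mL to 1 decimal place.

0.9 μg/mL

f = (1/2)^(τ/t½) = (1/2)^(92/46) ≈ 0.2500.
C₀ = D/Vd = 600/200 ≈ 3.000 μg/mL.
Before the 3rd dose, 2 doses have been given. Superposition: Cmin = C₀·(f + f²).
≈ 3.000 × (0.2500 + 0.0625) ≈ 3.000 × 0.3125 ≈ 0.938 μg/mL.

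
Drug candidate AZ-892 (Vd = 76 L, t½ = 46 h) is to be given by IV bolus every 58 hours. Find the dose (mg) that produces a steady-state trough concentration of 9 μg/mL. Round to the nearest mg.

τ/t½ = 58/46 ≈ 1.2609, so f = (1/2)^(58/46) ≈ 0.417292.
Cmin,ss = (D/Vd)·f/(1−f), so D = Cmin,ss·Vd·(1−f)/f.
D = 9 × 76 × (1−f)/f ≈ 9 × 76 × 1.39640 ≈ 955.14 mg.

955 mg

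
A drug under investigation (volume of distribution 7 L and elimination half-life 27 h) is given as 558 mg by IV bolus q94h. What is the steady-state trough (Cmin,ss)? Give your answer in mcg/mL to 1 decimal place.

Over one 94-h interval, 94/27 ≈ 3.4815 half-lives elapse, leaving f ≈ 0.0895 of each dose.
Accumulation ratio R = 1/(1 − f) ≈ 1/0.9105 ≈ 1.0983.
Each bolus raises the concentration by D/Vd = 558/7 ≈ 79.714 mcg/mL.
Steady-state peak Cmax,ss = C₀·R ≈ 79.714 × 1.0983 ≈ 87.550 mcg/mL.
Steady-state trough Cmin,ss = Cmax,ss·f ≈ 87.550 × 0.0895 ≈ 7.836 mcg/mL.

7.8 mcg/mL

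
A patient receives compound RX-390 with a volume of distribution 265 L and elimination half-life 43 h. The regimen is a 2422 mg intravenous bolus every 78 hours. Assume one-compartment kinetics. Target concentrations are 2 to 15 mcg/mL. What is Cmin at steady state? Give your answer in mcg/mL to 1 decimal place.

3.6 mcg/mL

Over one 78-h interval, 78/43 ≈ 1.814 half-lives elapse, leaving f ≈ 0.2844 of each dose.
Accumulation ratio R = 1/(1 − f) ≈ 1/0.7156 ≈ 1.3974.
Single-dose peak C₀ = D/Vd = 2422/265 ≈ 9.140 mcg/mL.
Steady-state peak Cmax,ss = C₀·R ≈ 9.140 × 1.3974 ≈ 12.772 mcg/mL.
Steady-state trough Cmin,ss = Cmax,ss·f ≈ 12.772 × 0.2844 ≈ 3.632 mcg/mL.
Trough 3.6 mcg/mL vs MEC 2 mcg/mL: adequate.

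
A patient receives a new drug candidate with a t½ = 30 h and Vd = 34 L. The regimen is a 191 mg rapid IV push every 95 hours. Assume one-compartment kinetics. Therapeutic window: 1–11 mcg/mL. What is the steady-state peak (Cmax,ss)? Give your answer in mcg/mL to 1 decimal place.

6.3 mcg/mL

k = ln2/t½ = ln2/30 ≈ 0.023105 h⁻¹; fraction remaining f = e^(−kτ) = e^(−0.023105×95) ≈ 0.1114.
At steady state, accumulation factor R = 1/(1 − e^(−kτ)) ≈ 1.1254.
Each bolus raises the concentration by D/Vd = 191/34 ≈ 5.618 mcg/mL.
Cmax,ss = C₀/(1 − f) ≈ 5.618/0.8886 ≈ 6.322 mcg/mL.
Peak 6.3 mcg/mL vs MTC 11 mcg/mL: below toxic threshold.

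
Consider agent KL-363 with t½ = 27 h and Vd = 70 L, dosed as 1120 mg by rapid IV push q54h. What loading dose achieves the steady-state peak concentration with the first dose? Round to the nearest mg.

1493 mg

f = (1/2)^(54/27) ≈ 0.250000; accumulation ratio R = 1/(1−f) ≈ 1.33333.
Loading dose to hit Cmax,ss on first dose: D_load = D_maint·R ≈ 1120 × 1.33333 ≈ 1493.33 mg.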